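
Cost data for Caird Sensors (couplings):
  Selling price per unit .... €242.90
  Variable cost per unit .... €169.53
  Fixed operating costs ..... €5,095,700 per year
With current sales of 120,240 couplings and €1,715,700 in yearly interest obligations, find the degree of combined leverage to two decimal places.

4.39

At 120,240 units, contribution = 120,240 × €73.37 = €8,822,008.80.
EBIT = €8,822,008.80 − €5,095,700 = €3,726,308.80. Interest = €1,715,700.00.
DOL = €8,822,008.80 ÷ €3,726,308.80 = 2.3675; DFL = €3,726,308.80 ÷ €2,010,608.80 = 1.8533.
Combined leverage = 2.3675 × 1.8533 = 4.3877.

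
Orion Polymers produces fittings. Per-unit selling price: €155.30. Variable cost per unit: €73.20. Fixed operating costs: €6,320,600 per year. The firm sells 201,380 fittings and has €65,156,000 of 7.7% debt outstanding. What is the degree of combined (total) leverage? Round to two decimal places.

3.18

At 201,380 units, contribution = 201,380 × €82.10 = €16,533,298.00.
Subtracting fixed costs: EBIT = €16,533,298.00 − €6,320,600 = €10,212,698.00. Interest = €5,017,012.00.
DOL = €16,533,298.00 ÷ €10,212,698.00 = 1.6189; DFL = €10,212,698.00 ÷ €5,195,686.00 = 1.9656.
Combined leverage = 1.6189 × 1.9656 = 3.1821.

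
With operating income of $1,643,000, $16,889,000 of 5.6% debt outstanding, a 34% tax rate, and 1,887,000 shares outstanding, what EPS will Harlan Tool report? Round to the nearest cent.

Interest = $945,784.00, so EBT = $1,643,000 − $945,784.00 = $697,216.00.
Net income = $697,216.00 × (1 − 0.34) = $460,162.56.
Per share: $460,162.56 / 1,887,000 shares = $0.24.

$0.24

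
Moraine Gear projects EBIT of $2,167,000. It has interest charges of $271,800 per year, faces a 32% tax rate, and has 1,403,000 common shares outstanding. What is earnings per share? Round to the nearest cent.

Pre-tax income = $2,167,000 − $271,800.00 = $1,895,200.00.
After tax at 32%: net income = $1,895,200.00 × 0.68 = $1,288,736.00.
EPS = $1,288,736.00 ÷ 1,403,000 = $0.92.

$0.92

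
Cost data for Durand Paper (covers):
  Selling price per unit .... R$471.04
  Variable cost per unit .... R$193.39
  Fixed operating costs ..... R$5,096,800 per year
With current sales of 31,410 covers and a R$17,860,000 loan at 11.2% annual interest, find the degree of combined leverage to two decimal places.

5.37

Contribution at this volume is 31,410 × R$277.65 = R$8,720,986.50.
EBIT = R$8,720,986.50 − R$5,096,800 = R$3,624,186.50. Interest = R$2,000,320.00, so EBIT − I = R$1,623,866.50.
Degree of total leverage = total CM / (EBIT − interest) = R$8,720,986.50 / R$1,623,866.50 = 5.3705.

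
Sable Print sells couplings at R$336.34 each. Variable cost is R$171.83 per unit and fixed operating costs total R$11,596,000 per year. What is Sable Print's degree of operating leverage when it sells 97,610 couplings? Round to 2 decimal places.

3.60

At 97,610 units, contribution = 97,610 × R$164.51 = R$16,057,821.10.
Subtracting fixed costs: EBIT = R$16,057,821.10 − R$11,596,000 = R$4,461,821.10.
Degree of operating leverage = R$16,057,821.10 / R$4,461,821.10 = 3.5989.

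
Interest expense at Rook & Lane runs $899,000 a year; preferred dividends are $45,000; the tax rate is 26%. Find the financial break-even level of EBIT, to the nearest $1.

$959,811

Preferred dividends are paid after tax, so their pre-tax equivalent is $45,000 ÷ (1 − 0.26) = $60,810.81.
EPS = 0 when EBIT covers interest plus the pre-tax preferred burden: $899,000 + $60,810.81 = $959,810.81.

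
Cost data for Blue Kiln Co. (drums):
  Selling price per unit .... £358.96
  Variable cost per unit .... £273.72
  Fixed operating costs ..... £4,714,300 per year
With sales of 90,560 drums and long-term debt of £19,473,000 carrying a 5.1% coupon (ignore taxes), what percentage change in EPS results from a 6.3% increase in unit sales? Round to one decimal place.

Total contribution margin = 90,560 × £85.24 = £7,719,334.40.
Operating income = contribution − fixed costs = £7,719,334.40 − £4,714,300 = £3,005,034.40.
After interest of £993,123.00, pre-tax earnings = £2,011,911.40.
DCL = total CM / (EBIT − I) = £7,719,334.40 / £2,011,911.40 = 3.8368.
%ΔEPS = DCL × %ΔSales = 3.8368 × +6.3% = +24.2%.

+24.2%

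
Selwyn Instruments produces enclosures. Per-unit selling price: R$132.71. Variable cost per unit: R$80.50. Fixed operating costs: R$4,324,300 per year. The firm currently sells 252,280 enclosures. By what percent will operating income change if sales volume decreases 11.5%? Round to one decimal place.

-17.1%

Contribution at this volume is 252,280 × R$52.21 = R$13,171,538.80.
EBIT = R$13,171,538.80 − R$4,324,300 = R$8,847,238.80.
Degree of operating leverage = R$13,171,538.80 / R$8,847,238.80 = 1.4888.
%ΔEBIT = DOL × %ΔSales = 1.4888 × -11.5% = -17.1%.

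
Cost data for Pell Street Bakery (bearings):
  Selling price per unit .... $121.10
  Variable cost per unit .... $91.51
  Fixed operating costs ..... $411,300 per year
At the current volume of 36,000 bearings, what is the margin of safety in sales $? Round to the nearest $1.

Contribution margin per unit = $121.10 − $91.51 = $29.59. Break-even units = $411,300 ÷ $29.59 = 13,899.97; break-even revenue = 13,899.97 × $121.10 = $1,683,285.91.
Current sales = 36,000 × $121.10 = $4,359,600.00.
Margin of safety = $4,359,600.00 − $1,683,285.91 = $2,676,314.

$2,676,314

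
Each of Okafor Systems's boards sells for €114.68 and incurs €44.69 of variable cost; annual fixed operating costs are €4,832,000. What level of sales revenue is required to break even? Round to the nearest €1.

Contribution margin per unit = €114.68 − €44.69 = €69.99, a CM ratio of €69.99 ÷ €114.68 = 0.6103.
Break-even revenue = fixed costs × price ÷ CM = €4,832,000 × €114.68 ÷ €69.99 = €7,917,328.

€7,917,328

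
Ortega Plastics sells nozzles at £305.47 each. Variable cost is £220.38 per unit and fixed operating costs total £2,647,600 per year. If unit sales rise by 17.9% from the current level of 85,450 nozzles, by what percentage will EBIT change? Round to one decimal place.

+28.2%

Total contribution margin = 85,450 × £85.09 = £7,270,940.50.
Subtracting fixed costs: EBIT = £7,270,940.50 − £2,647,600 = £4,623,340.50.
So DOL = total CM / EBIT = £7,270,940.50 / £4,623,340.50 = 1.5727.
So EBIT moves 1.5727 × (+17.9%) = +28.2%.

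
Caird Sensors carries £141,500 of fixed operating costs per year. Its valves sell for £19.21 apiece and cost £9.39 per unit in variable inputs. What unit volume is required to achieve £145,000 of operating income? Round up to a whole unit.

29,176 valves

Contribution margin per unit = £19.21 − £9.39 = £9.82.
Units = (FC + target) / CM = (£141,500 + £145,000) / £9.82 = 29,175.15, so 29,176 valves.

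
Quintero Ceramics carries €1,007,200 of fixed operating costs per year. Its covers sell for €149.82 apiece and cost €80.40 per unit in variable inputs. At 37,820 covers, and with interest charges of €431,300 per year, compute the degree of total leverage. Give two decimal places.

At 37,820 units, contribution = 37,820 × €69.42 = €2,625,464.40.
EBIT = €2,625,464.40 − €1,007,200 = €1,618,264.40. Interest = €431,300.00.
DOL = €2,625,464.40 ÷ €1,618,264.40 = 1.6224; DFL = €1,618,264.40 ÷ €1,186,964.40 = 1.3634.
Combined leverage = 1.6224 × 1.3634 = 2.2120.

2.21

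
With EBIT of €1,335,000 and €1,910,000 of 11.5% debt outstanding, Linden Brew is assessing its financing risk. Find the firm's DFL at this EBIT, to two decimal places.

1.20

Annual interest charges come to €219,650.00.
Degree of financial leverage = EBIT / (EBIT − interest) = €1,335,000 / €1,115,350.00 = 1.1969.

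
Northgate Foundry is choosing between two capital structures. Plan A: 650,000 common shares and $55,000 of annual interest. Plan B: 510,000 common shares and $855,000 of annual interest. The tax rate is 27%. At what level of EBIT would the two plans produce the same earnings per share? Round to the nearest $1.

$3,769,286

Set EPS_A = EPS_B: (EBIT − $55,000)(1 − 0.27) ÷ 650,000 = (EBIT − $855,000)(1 − 0.27) ÷ 510,000.
The (1 − t) factor cancels: (EBIT − 55,000) × 510,000 = (EBIT − 855,000) × 650,000.
Solving, EBIT = (855,000·650,000 − 55,000·510,000) / (650,000 − 510,000) = 527,700,000,000 / 140,000 = 3,769,285.71.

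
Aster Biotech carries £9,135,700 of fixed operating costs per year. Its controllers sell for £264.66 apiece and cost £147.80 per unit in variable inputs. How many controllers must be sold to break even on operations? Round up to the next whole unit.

78,177 controllers

Unit CM = price − variable cost = £264.66 − £147.80 = £116.86.
Units to break even: £9,135,700 ÷ £116.86 = 78,176.45, rounded up to 78,177.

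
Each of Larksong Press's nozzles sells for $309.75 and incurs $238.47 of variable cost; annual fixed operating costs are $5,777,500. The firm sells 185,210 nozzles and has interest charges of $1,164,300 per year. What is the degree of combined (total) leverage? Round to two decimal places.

Contribution at this volume is 185,210 × $71.28 = $13,201,768.80.
EBIT = $13,201,768.80 − $5,777,500 = $7,424,268.80. Interest = $1,164,300.00.
DOL = $13,201,768.80 ÷ $7,424,268.80 = 1.7782; DFL = $7,424,268.80 ÷ $6,259,968.80 = 1.1860.
DCL = DOL × DFL = 1.7782 × 1.1860 = 2.1089.

2.11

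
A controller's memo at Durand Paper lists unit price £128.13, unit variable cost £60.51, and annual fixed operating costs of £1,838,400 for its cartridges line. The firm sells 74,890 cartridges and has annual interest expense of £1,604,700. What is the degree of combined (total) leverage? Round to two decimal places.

3.12

Total contribution margin = 74,890 × £67.62 = £5,064,061.80.
Operating income = contribution − fixed costs = £5,064,061.80 − £1,838,400 = £3,225,661.80. Interest = £1,604,700.00.
DOL = £5,064,061.80 ÷ £3,225,661.80 = 1.5699; DFL = £3,225,661.80 ÷ £1,620,961.80 = 1.9900.
Combined leverage = 1.5699 × 1.9900 = 3.1241.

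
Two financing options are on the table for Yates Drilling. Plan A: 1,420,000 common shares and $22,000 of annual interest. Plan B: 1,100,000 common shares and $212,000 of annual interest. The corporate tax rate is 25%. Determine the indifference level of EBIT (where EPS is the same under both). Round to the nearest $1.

$865,125

Set EPS_A = EPS_B: (EBIT − $22,000)(1 − 0.25) ÷ 1,420,000 = (EBIT − $212,000)(1 − 0.25) ÷ 1,100,000.
Cancelling (1 − t) and cross-multiplying: 1,100,000·(EBIT − 22,000) = 1,420,000·(EBIT − 212,000).
Solving, EBIT = (212,000·1,420,000 − 22,000·1,100,000) / (1,420,000 − 1,100,000) = 276,840,000,000 / 320,000 = 865,125.00.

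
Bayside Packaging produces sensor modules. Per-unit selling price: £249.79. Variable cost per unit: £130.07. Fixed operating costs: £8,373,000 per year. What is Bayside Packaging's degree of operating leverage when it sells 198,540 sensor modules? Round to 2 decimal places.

1.54

Contribution at this volume is 198,540 × £119.72 = £23,769,208.80.
Subtracting fixed costs: EBIT = £23,769,208.80 − £8,373,000 = £15,396,208.80.
So DOL = total CM / EBIT = £23,769,208.80 / £15,396,208.80 = 1.5438.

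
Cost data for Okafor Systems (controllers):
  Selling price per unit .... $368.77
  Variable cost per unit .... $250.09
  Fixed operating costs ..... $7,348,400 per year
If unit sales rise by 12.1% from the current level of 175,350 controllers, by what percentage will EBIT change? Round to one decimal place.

At 175,350 units, contribution = 175,350 × $118.68 = $20,810,538.00.
EBIT = $20,810,538.00 − $7,348,400 = $13,462,138.00.
So DOL = total CM / EBIT = $20,810,538.00 / $13,462,138.00 = 1.5459.
Operating income changes by 1.5459 × +12.1% = +18.7%.

+18.7%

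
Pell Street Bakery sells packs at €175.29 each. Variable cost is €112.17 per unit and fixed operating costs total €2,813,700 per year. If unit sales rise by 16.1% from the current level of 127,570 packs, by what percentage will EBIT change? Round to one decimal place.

At 127,570 units, contribution = 127,570 × €63.12 = €8,052,218.40.
EBIT = €8,052,218.40 − €2,813,700 = €5,238,518.40.
DOL = contribution ÷ EBIT = €8,052,218.40 ÷ €5,238,518.40 = 1.5371.
Operating income changes by 1.5371 × +16.1% = +24.7%.

+24.7%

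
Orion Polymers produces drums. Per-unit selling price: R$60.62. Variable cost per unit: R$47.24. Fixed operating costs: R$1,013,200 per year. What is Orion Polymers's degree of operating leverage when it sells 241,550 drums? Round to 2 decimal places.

Contribution at this volume is 241,550 × R$13.38 = R$3,231,939.00.
Subtracting fixed costs: EBIT = R$3,231,939.00 − R$1,013,200 = R$2,218,739.00.
DOL = contribution ÷ EBIT = R$3,231,939.00 ÷ R$2,218,739.00 = 1.4567.

1.46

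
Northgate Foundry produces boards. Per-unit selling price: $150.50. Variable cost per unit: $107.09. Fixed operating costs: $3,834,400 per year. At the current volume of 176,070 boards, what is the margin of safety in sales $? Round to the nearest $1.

$13,204,888

Each unit contributes $150.50 − $107.09 = $43.41. Break-even units = $3,834,400 ÷ $43.41 = 88,329.88; break-even revenue = 88,329.88 × $150.50 = $13,293,646.63.
Current sales = 176,070 × $150.50 = $26,498,535.00.
Margin of safety = $26,498,535.00 − $13,293,646.63 = $13,204,888.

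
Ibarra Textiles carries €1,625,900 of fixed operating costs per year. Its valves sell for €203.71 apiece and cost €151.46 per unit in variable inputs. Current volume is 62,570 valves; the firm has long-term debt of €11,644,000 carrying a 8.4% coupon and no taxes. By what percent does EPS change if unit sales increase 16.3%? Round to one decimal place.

At 62,570 units, contribution = 62,570 × €52.25 = €3,269,282.50.
Subtracting fixed costs: EBIT = €3,269,282.50 − €1,625,900 = €1,643,382.50.
Interest = €978,096.00, so EBIT − I = €665,286.50.
DCL = total CM / (EBIT − I) = €3,269,282.50 / €665,286.50 = 4.9141.
EPS therefore changes by 4.9141 × (+16.3%) = +80.1%.

+80.1%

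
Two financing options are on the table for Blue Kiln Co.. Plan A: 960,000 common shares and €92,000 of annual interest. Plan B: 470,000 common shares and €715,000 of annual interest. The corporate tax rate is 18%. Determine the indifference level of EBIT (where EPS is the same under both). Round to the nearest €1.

€1,312,571

Set EPS_A = EPS_B: (EBIT − €92,000)(1 − 0.18) ÷ 960,000 = (EBIT − €715,000)(1 − 0.18) ÷ 470,000.
Cancelling (1 − t) and cross-multiplying: 470,000·(EBIT − 92,000) = 960,000·(EBIT − 715,000).
EBIT × (960,000 − 470,000) = 715,000 × 960,000 − 92,000 × 470,000 = 643,160,000,000, so EBIT = 643,160,000,000 ÷ 490,000 = 1,312,571.43.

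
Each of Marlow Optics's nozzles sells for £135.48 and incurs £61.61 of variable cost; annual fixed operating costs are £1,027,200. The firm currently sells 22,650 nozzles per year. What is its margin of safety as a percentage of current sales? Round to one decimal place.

Contribution margin per unit = £135.48 − £61.61 = £73.87. Break-even units = £1,027,200 ÷ £73.87 = 13,905.51; break-even revenue = 13,905.51 × £135.48 = £1,883,918.45.
Actual sales revenue = 22,650 × £135.48 = £3,068,622.00.
Margin of safety = (£3,068,622.00 − £1,883,918.45) ÷ £3,068,622.00 = 38.6%.

38.6%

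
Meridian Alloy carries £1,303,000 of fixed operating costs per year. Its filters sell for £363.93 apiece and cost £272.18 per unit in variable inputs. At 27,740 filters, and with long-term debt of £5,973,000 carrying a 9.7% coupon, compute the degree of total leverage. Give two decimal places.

3.84

Contribution at this volume is 27,740 × £91.75 = £2,545,145.00.
Operating income = contribution − fixed costs = £2,545,145.00 − £1,303,000 = £1,242,145.00. Interest = £579,381.00.
DOL = £2,545,145.00 ÷ £1,242,145.00 = 2.0490; DFL = £1,242,145.00 ÷ £662,764.00 = 1.8742.
DCL = DOL × DFL = 2.0490 × 1.8742 = 3.8402.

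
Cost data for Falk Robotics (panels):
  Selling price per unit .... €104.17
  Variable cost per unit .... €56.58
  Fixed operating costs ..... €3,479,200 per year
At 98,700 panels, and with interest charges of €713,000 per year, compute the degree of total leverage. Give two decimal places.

Total contribution margin = 98,700 × €47.59 = €4,697,133.00.
Operating income = contribution − fixed costs = €4,697,133.00 − €3,479,200 = €1,217,933.00. Interest = €713,000.00, so EBIT − I = €504,933.00.
Degree of total leverage = total CM / (EBIT − interest) = €4,697,133.00 / €504,933.00 = 9.3025.

9.30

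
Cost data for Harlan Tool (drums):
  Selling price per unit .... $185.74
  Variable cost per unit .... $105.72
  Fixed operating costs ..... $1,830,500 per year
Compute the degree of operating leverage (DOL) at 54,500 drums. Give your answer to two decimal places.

1.72

At 54,500 units, contribution = 54,500 × $80.02 = $4,361,090.00.
Subtracting fixed costs: EBIT = $4,361,090.00 − $1,830,500 = $2,530,590.00.
Degree of operating leverage = $4,361,090.00 / $2,530,590.00 = 1.7233.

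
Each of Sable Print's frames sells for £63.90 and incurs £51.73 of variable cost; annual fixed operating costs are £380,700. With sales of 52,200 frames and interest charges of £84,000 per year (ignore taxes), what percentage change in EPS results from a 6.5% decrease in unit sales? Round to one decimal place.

Total contribution margin = 52,200 × £12.17 = £635,274.00.
Subtracting fixed costs: EBIT = £635,274.00 − £380,700 = £254,574.00.
Interest = £84,000.00, so EBIT − I = £170,574.00.
DCL = total CM / (EBIT − I) = £635,274.00 / £170,574.00 = 3.7243.
%ΔEPS = DCL × %ΔSales = 3.7243 × -6.5% = -24.2%.

-24.2%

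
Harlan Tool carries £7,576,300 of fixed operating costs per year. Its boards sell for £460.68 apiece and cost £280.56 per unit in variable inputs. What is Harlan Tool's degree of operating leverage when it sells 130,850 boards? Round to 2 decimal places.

1.47

Total contribution margin = 130,850 × £180.12 = £23,568,702.00.
EBIT = £23,568,702.00 − £7,576,300 = £15,992,402.00.
So DOL = total CM / EBIT = £23,568,702.00 / £15,992,402.00 = 1.4737.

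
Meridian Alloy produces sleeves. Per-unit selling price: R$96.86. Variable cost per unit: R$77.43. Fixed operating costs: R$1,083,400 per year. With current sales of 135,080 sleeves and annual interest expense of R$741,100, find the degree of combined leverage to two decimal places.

3.28

At 135,080 units, contribution = 135,080 × R$19.43 = R$2,624,604.40.
Subtracting fixed costs: EBIT = R$2,624,604.40 − R$1,083,400 = R$1,541,204.40. Interest = R$741,100.00.
DOL = R$2,624,604.40 ÷ R$1,541,204.40 = 1.7030; DFL = R$1,541,204.40 ÷ R$800,104.40 = 1.9263.
Combined leverage = 1.7030 × 1.9263 = 3.2805.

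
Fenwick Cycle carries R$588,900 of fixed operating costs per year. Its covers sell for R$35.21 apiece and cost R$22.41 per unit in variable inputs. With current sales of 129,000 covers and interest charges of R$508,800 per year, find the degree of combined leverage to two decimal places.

2.98

At 129,000 units, contribution = 129,000 × R$12.80 = R$1,651,200.00.
Operating income = contribution − fixed costs = R$1,651,200.00 − R$588,900 = R$1,062,300.00. Interest = R$508,800.00, so EBIT − I = R$553,500.00.
DCL = contribution ÷ (EBIT − I) = R$1,651,200.00 ÷ R$553,500.00 = 2.9832.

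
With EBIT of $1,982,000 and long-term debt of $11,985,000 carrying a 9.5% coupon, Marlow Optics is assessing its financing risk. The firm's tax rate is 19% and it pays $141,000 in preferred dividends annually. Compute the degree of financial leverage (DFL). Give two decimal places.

2.96

Annual interest charges come to $1,138,575.00.
Pre-tax preferred-dividend burden = $141,000 ÷ (1 − 0.19) = $174,074.07.
DFL = EBIT ÷ [EBIT − I − D_p/(1−t)] = $1,982,000 ÷ [$1,982,000 − $1,138,575.00 − $174,074.07] = $1,982,000 ÷ $669,350.93 = 2.9611.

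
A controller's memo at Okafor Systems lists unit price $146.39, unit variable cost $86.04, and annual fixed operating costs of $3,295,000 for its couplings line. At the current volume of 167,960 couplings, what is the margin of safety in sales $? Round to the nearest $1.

$16,595,037

Contribution margin per unit = $146.39 − $86.04 = $60.35. Break-even units = $3,295,000 ÷ $60.35 = 54,598.18; break-even revenue = 54,598.18 × $146.39 = $7,992,627.17.
Current sales = 167,960 × $146.39 = $24,587,664.40.
Margin of safety = $24,587,664.40 − $7,992,627.17 = $16,595,037.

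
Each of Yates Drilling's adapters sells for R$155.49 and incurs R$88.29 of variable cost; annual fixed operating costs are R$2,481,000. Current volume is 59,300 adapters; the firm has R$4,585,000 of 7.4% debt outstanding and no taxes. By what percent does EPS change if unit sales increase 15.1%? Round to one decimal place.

Contribution at this volume is 59,300 × R$67.20 = R$3,984,960.00.
Subtracting fixed costs: EBIT = R$3,984,960.00 − R$2,481,000 = R$1,503,960.00.
After interest of R$339,290.00, pre-tax earnings = R$1,164,670.00.
DCL = total CM / (EBIT − I) = R$3,984,960.00 / R$1,164,670.00 = 3.4215.
EPS therefore changes by 3.4215 × (+15.1%) = +51.7%.

+51.7%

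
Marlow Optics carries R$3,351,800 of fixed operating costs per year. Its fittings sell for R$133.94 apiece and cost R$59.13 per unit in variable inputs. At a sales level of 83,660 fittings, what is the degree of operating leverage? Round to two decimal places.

Contribution at this volume is 83,660 × R$74.81 = R$6,258,604.60.
EBIT = R$6,258,604.60 − R$3,351,800 = R$2,906,804.60.
So DOL = total CM / EBIT = R$6,258,604.60 / R$2,906,804.60 = 2.1531.

2.15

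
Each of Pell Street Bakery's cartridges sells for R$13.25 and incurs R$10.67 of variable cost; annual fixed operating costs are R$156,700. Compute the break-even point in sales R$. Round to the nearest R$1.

R$804,758

Contribution margin per unit = R$13.25 − R$10.67 = R$2.58, a CM ratio of R$2.58 ÷ R$13.25 = 0.1947.
Break-even sales = FC ÷ CM ratio = R$156,700 × R$13.25 / R$2.58 = R$804,758.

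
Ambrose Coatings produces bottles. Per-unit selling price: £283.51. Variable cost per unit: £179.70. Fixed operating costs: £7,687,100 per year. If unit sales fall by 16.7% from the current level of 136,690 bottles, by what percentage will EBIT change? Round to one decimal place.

Total contribution margin = 136,690 × £103.81 = £14,189,788.90.
Subtracting fixed costs: EBIT = £14,189,788.90 − £7,687,100 = £6,502,688.90.
Degree of operating leverage = £14,189,788.90 / £6,502,688.90 = 2.1821.
Operating income changes by 2.1821 × -16.7% = -36.4%.

-36.4%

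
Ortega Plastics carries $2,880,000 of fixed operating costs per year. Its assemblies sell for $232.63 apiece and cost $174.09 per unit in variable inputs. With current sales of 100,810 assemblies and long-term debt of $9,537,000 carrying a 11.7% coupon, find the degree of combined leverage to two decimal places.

3.10

Total contribution margin = 100,810 × $58.54 = $5,901,417.40.
Subtracting fixed costs: EBIT = $5,901,417.40 − $2,880,000 = $3,021,417.40. Interest = $1,115,829.00.
DOL = $5,901,417.40 ÷ $3,021,417.40 = 1.9532; DFL = $3,021,417.40 ÷ $1,905,588.40 = 1.5856.
Combined leverage = 1.9532 × 1.5856 = 3.0970.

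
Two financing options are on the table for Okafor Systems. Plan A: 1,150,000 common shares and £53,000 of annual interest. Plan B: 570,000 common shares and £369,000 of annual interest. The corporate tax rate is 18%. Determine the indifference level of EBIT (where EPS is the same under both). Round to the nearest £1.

At indifference, (EBIT − 53,000)(1 − t)/1,150,000 = (EBIT − 369,000)(1 − t)/570,000.
The (1 − t) factor cancels: (EBIT − 53,000) × 570,000 = (EBIT − 369,000) × 1,150,000.
EBIT × (1,150,000 − 570,000) = 369,000 × 1,150,000 − 53,000 × 570,000 = 394,140,000,000, so EBIT = 394,140,000,000 ÷ 580,000 = 679,551.72.

£679,552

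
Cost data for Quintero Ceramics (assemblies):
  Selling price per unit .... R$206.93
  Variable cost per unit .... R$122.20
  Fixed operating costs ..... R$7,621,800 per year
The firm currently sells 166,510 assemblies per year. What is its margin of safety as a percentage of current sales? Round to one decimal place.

46.0%

Unit CM = price − variable cost = R$206.93 − R$122.20 = R$84.73. Break-even units = R$7,621,800 ÷ R$84.73 = 89,953.97; break-even revenue = 89,953.97 × R$206.93 = R$18,614,175.31.
Actual sales revenue = 166,510 × R$206.93 = R$34,455,914.30.
Margin of safety = (R$34,455,914.30 − R$18,614,175.31) ÷ R$34,455,914.30 = 46.0%.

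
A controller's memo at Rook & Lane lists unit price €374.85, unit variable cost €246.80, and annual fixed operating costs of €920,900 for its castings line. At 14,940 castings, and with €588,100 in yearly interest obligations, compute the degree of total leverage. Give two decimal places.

Total contribution margin = 14,940 × €128.05 = €1,913,067.00.
Subtracting fixed costs: EBIT = €1,913,067.00 − €920,900 = €992,167.00. Interest = €588,100.00.
DOL = €1,913,067.00 ÷ €992,167.00 = 1.9282; DFL = €992,167.00 ÷ €404,067.00 = 2.4555.
DCL = DOL × DFL = 1.9282 × 2.4555 = 4.7347.

4.73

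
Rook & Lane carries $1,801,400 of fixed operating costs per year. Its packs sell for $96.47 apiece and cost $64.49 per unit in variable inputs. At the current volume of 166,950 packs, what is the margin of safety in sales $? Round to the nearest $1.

$10,671,612

Unit CM = price − variable cost = $96.47 − $64.49 = $31.98. Break-even units = $1,801,400 ÷ $31.98 = 56,328.96; break-even revenue = 56,328.96 × $96.47 = $5,434,054.35.
Current sales = 166,950 × $96.47 = $16,105,666.50.
Margin of safety = $16,105,666.50 − $5,434,054.35 = $10,671,612.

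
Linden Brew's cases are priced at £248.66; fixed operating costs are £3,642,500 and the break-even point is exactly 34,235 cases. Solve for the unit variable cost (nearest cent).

Contribution per unit must be FC / Q = £3,642,500 / 34,235 = £106.3970.
Hence VC = price − CM = £248.66 − £106.3970 = £142.26.

£142.26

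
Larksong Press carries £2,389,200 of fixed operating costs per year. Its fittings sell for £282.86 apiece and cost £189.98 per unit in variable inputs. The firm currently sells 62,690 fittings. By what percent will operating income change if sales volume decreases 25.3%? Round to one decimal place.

-42.9%

Total contribution margin = 62,690 × £92.88 = £5,822,647.20.
Subtracting fixed costs: EBIT = £5,822,647.20 − £2,389,200 = £3,433,447.20.
Degree of operating leverage = £5,822,647.20 / £3,433,447.20 = 1.6959.
%ΔEBIT = DOL × %ΔSales = 1.6959 × -25.3% = -42.9%.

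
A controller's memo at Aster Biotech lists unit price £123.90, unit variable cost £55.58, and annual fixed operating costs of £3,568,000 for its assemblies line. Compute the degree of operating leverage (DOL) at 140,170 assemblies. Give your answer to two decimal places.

Contribution at this volume is 140,170 × £68.32 = £9,576,414.40.
EBIT = £9,576,414.40 − £3,568,000 = £6,008,414.40.
Degree of operating leverage = £9,576,414.40 / £6,008,414.40 = 1.5938.

1.59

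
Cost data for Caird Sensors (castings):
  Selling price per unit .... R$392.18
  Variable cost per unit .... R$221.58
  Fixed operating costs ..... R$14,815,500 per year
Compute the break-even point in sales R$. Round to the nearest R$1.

R$34,058,281

CM per unit = R$392.18 − R$221.58 = R$170.60; CM ratio = R$170.60 / R$392.18 = 0.4350.
Break-even revenue = fixed costs × price ÷ CM = R$14,815,500 × R$392.18 ÷ R$170.60 = R$34,058,281.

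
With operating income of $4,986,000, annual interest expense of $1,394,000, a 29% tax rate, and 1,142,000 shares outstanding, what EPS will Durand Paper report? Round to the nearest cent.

$2.23

Interest = $1,394,000.00, so EBT = $4,986,000 − $1,394,000.00 = $3,592,000.00.
Net income = $3,592,000.00 × (1 − 0.29) = $2,550,320.00.
Per share: $2,550,320.00 / 1,142,000 shares = $2.23.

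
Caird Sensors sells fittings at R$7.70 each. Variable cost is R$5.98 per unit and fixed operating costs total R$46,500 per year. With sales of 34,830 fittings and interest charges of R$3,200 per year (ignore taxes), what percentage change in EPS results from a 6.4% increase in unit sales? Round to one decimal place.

+37.6%

Contribution at this volume is 34,830 × R$1.72 = R$59,907.60.
EBIT = R$59,907.60 − R$46,500 = R$13,407.60.
Interest = R$3,200.00, so EBIT − I = R$10,207.60.
Degree of combined leverage = contribution ÷ (EBIT − I) = R$59,907.60 ÷ R$10,207.60 = 5.8689.
EPS therefore changes by 5.8689 × (+6.4%) = +37.6%.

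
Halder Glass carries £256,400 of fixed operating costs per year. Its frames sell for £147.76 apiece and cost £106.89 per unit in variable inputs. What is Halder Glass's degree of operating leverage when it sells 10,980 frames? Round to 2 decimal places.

2.33

Contribution at this volume is 10,980 × £40.87 = £448,752.60.
EBIT = £448,752.60 − £256,400 = £192,352.60.
Degree of operating leverage = £448,752.60 / £192,352.60 = 2.3330.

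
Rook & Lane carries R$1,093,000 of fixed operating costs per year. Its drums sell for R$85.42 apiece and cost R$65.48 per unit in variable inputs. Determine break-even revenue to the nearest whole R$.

R$4,682,250

CM per unit = R$85.42 − R$65.48 = R$19.94; CM ratio = R$19.94 / R$85.42 = 0.2334.
Break-even sales = FC ÷ CM ratio = R$1,093,000 × R$85.42 / R$19.94 = R$4,682,250.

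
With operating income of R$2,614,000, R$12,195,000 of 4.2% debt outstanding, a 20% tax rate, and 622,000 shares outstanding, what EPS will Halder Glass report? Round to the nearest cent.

R$2.70

Pre-tax income = R$2,614,000 − R$512,190.00 = R$2,101,810.00.
After tax at 20%: net income = R$2,101,810.00 × 0.80 = R$1,681,448.00.
Per share: R$1,681,448.00 / 622,000 shares = R$2.70.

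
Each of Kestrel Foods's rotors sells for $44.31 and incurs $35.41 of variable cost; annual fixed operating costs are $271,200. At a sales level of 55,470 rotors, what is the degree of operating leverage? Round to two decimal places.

2.22

At 55,470 units, contribution = 55,470 × $8.90 = $493,683.00.
Subtracting fixed costs: EBIT = $493,683.00 − $271,200 = $222,483.00.
Degree of operating leverage = $493,683.00 / $222,483.00 = 2.2190.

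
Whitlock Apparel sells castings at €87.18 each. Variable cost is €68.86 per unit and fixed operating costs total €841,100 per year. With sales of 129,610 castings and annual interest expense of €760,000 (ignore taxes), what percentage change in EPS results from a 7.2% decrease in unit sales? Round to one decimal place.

Contribution at this volume is 129,610 × €18.32 = €2,374,455.20.
EBIT = €2,374,455.20 − €841,100 = €1,533,355.20.
Interest = €760,000.00, so EBIT − I = €773,355.20.
Degree of combined leverage = contribution ÷ (EBIT − I) = €2,374,455.20 ÷ €773,355.20 = 3.0703.
%ΔEPS = DCL × %ΔSales = 3.0703 × -7.2% = -22.1%.

-22.1%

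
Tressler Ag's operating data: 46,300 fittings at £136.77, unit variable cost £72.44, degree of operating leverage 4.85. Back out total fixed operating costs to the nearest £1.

Contribution at this volume is 46,300 × £64.33 = £2,978,479.00.
Since DOL = CM ÷ EBIT, EBIT = £2,978,479.00 ÷ 4.85 = £614,119.38.
And FC = contribution − EBIT = £2,978,479.00 − £614,119.38 = £2,364,360.

£2,364,360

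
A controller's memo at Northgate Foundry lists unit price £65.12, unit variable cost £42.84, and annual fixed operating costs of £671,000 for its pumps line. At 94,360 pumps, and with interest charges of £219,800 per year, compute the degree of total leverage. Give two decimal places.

1.74

Total contribution margin = 94,360 × £22.28 = £2,102,340.80.
EBIT = £2,102,340.80 − £671,000 = £1,431,340.80. Interest = £219,800.00.
DOL = £2,102,340.80 ÷ £1,431,340.80 = 1.4688; DFL = £1,431,340.80 ÷ £1,211,540.80 = 1.1814.
DCL = DOL × DFL = 1.4688 × 1.1814 = 1.7352.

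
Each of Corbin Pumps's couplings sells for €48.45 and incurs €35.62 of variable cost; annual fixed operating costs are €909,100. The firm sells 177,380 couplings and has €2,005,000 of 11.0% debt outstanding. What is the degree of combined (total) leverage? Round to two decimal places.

Total contribution margin = 177,380 × €12.83 = €2,275,785.40.
EBIT = €2,275,785.40 − €909,100 = €1,366,685.40. Interest = €220,550.00, so EBIT − I = €1,146,135.40.
DCL = contribution ÷ (EBIT − I) = €2,275,785.40 ÷ €1,146,135.40 = 1.9856.

1.99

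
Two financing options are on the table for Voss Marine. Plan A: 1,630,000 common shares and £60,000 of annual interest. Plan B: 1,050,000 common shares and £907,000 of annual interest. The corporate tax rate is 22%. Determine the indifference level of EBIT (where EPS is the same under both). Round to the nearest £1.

At indifference, (EBIT − 60,000)(1 − t)/1,630,000 = (EBIT − 907,000)(1 − t)/1,050,000.
The (1 − t) factor cancels: (EBIT − 60,000) × 1,050,000 = (EBIT − 907,000) × 1,630,000.
EBIT × (1,630,000 − 1,050,000) = 907,000 × 1,630,000 − 60,000 × 1,050,000 = 1,415,410,000,000, so EBIT = 1,415,410,000,000 ÷ 580,000 = 2,440,362.07.

£2,440,362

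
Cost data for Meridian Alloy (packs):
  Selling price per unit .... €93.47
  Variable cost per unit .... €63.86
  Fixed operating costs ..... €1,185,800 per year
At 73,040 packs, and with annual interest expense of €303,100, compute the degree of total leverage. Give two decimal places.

3.21

Contribution at this volume is 73,040 × €29.61 = €2,162,714.40.
Operating income = contribution − fixed costs = €2,162,714.40 − €1,185,800 = €976,914.40. Interest = €303,100.00, so EBIT − I = €673,814.40.
DCL = contribution ÷ (EBIT − I) = €2,162,714.40 ÷ €673,814.40 = 3.2097.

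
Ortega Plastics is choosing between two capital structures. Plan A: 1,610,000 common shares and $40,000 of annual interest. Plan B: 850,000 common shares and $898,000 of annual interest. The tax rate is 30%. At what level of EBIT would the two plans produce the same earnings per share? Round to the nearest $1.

$1,857,605

Set EPS_A = EPS_B: (EBIT − $40,000)(1 − 0.30) ÷ 1,610,000 = (EBIT − $898,000)(1 − 0.30) ÷ 850,000.
Cancelling (1 − t) and cross-multiplying: 850,000·(EBIT − 40,000) = 1,610,000·(EBIT − 898,000).
Solving, EBIT = (898,000·1,610,000 − 40,000·850,000) / (1,610,000 − 850,000) = 1,411,780,000,000 / 760,000 = 1,857,605.26.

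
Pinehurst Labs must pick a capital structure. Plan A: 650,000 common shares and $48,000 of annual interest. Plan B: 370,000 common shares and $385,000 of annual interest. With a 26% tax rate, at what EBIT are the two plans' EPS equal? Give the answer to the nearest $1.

$830,321

At indifference, (EBIT − 48,000)(1 − t)/650,000 = (EBIT − 385,000)(1 − t)/370,000.
Cancelling (1 − t) and cross-multiplying: 370,000·(EBIT − 48,000) = 650,000·(EBIT − 385,000).
EBIT × (650,000 − 370,000) = 385,000 × 650,000 − 48,000 × 370,000 = 232,490,000,000, so EBIT = 232,490,000,000 ÷ 280,000 = 830,321.43.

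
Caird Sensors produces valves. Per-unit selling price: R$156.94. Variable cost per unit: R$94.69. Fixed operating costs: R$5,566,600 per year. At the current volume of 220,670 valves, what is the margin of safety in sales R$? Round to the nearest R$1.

Contribution margin per unit = R$156.94 − R$94.69 = R$62.25. Break-even units = R$5,566,600 ÷ R$62.25 = 89,423.29; break-even revenue = 89,423.29 × R$156.94 = R$14,034,091.63.
Actual sales revenue = 220,670 × R$156.94 = R$34,631,949.80.
Margin of safety = R$34,631,949.80 − R$14,034,091.63 = R$20,597,858.

R$20,597,858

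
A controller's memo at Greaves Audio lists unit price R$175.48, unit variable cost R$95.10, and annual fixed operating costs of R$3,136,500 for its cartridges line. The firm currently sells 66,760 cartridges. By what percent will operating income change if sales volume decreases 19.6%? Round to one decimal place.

At 66,760 units, contribution = 66,760 × R$80.38 = R$5,366,168.80.
Operating income = contribution − fixed costs = R$5,366,168.80 − R$3,136,500 = R$2,229,668.80.
DOL = contribution ÷ EBIT = R$5,366,168.80 ÷ R$2,229,668.80 = 2.4067.
%ΔEBIT = DOL × %ΔSales = 2.4067 × -19.6% = -47.2%.

-47.2%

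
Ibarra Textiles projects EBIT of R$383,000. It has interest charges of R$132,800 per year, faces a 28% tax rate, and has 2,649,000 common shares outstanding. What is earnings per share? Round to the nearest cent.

R$0.07

Interest = R$132,800.00, so EBT = R$383,000 − R$132,800.00 = R$250,200.00.
After tax at 28%: net income = R$250,200.00 × 0.72 = R$180,144.00.
EPS = R$180,144.00 ÷ 2,649,000 = R$0.07.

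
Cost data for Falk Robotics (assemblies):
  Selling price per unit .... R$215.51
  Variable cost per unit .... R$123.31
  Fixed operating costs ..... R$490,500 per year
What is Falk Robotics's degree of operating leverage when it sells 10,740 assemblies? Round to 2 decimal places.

At 10,740 units, contribution = 10,740 × R$92.20 = R$990,228.00.
EBIT = R$990,228.00 − R$490,500 = R$499,728.00.
Degree of operating leverage = R$990,228.00 / R$499,728.00 = 1.9815.

1.98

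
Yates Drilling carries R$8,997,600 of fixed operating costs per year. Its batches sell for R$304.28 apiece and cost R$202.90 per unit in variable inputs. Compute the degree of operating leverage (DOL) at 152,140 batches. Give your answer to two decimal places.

Contribution at this volume is 152,140 × R$101.38 = R$15,423,953.20.
Subtracting fixed costs: EBIT = R$15,423,953.20 − R$8,997,600 = R$6,426,353.20.
DOL = contribution ÷ EBIT = R$15,423,953.20 ÷ R$6,426,353.20 = 2.4001.

2.40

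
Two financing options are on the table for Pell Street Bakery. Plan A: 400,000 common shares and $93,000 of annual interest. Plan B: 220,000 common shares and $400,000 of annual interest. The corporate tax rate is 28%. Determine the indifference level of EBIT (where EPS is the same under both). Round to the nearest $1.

$775,222

At indifference, (EBIT − 93,000)(1 − t)/400,000 = (EBIT − 400,000)(1 − t)/220,000.
The (1 − t) factor cancels: (EBIT − 93,000) × 220,000 = (EBIT − 400,000) × 400,000.
EBIT × (400,000 − 220,000) = 400,000 × 400,000 − 93,000 × 220,000 = 139,540,000,000, so EBIT = 139,540,000,000 ÷ 180,000 = 775,222.22.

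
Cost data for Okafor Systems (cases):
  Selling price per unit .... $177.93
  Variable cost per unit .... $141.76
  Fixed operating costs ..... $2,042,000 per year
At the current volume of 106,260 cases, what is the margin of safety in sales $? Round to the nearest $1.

Contribution margin per unit = $177.93 − $141.76 = $36.17. Break-even units = $2,042,000 ÷ $36.17 = 56,455.63; break-even revenue = 56,455.63 × $177.93 = $10,045,149.57.
Actual sales revenue = 106,260 × $177.93 = $18,906,841.80.
Margin of safety = $18,906,841.80 − $10,045,149.57 = $8,861,692.

$8,861,692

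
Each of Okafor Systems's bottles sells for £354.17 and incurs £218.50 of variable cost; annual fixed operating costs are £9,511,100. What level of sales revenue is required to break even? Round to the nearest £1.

CM per unit = £354.17 − £218.50 = £135.67; CM ratio = £135.67 / £354.17 = 0.3831.
Break-even sales = FC ÷ CM ratio = £9,511,100 × £354.17 / £135.67 = £24,828,969.

£24,828,969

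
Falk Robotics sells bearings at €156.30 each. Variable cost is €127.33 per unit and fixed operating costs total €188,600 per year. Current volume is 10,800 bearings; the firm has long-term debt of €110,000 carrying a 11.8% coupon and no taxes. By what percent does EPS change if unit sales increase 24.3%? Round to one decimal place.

+68.3%

At 10,800 units, contribution = 10,800 × €28.97 = €312,876.00.
EBIT = €312,876.00 − €188,600 = €124,276.00.
Interest = €12,980.00, so EBIT − I = €111,296.00.
DCL = total CM / (EBIT − I) = €312,876.00 / €111,296.00 = 2.8112.
%ΔEPS = DCL × %ΔSales = 2.8112 × +24.3% = +68.3%.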